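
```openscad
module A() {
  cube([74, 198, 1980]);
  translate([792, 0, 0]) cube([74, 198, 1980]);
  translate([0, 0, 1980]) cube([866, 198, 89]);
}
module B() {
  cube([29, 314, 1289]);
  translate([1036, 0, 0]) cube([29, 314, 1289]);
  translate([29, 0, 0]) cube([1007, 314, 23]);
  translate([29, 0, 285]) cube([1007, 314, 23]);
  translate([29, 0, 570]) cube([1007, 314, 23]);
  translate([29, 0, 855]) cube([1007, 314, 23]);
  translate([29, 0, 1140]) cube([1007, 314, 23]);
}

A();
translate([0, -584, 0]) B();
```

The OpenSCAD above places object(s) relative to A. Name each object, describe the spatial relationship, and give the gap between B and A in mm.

A is a door frame. B is a bookshelf. The bookshelf is on the floor beside the door frame on its −y side. The gap between the bookshelf and the door frame is 270 mm.

The bookshelf's nearest face is 270 mm from the door frame's −y face.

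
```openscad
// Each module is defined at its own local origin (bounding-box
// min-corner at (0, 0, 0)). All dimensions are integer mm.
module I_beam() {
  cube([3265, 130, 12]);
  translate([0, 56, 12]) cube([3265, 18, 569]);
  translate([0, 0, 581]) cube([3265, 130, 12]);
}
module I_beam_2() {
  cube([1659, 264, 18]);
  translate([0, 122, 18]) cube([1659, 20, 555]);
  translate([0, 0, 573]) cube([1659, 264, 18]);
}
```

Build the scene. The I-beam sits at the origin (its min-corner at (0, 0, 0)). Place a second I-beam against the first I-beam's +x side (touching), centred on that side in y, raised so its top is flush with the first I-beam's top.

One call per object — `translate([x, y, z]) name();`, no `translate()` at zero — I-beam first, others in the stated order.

I_beam();
translate([3265, -67, 2]) I_beam_2();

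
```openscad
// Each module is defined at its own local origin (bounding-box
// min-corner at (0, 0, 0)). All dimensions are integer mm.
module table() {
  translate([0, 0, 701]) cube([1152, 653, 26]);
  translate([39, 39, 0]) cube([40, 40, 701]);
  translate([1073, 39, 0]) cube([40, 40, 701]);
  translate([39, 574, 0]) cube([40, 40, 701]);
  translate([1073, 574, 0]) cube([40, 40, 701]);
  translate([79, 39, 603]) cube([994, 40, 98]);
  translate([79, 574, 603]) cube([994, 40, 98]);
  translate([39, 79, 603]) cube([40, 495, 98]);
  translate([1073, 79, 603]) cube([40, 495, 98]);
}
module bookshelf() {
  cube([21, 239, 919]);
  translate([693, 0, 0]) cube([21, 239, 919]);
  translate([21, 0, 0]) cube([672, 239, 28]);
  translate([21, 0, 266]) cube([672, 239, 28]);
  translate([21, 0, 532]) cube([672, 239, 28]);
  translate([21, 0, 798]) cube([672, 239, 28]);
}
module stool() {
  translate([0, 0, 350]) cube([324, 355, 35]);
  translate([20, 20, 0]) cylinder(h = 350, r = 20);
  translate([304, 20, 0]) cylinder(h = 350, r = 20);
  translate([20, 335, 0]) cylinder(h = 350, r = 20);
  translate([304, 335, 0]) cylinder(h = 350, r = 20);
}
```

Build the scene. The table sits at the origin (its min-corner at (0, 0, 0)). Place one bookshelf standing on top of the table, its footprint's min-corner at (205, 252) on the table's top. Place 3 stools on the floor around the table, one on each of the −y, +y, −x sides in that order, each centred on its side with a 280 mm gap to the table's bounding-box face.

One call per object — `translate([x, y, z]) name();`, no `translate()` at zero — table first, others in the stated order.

table();
translate([205, 252, 727]) bookshelf();
translate([414, -635, 0]) stool();
translate([414, 933, 0]) stool();
translate([-604, 149, 0]) stool();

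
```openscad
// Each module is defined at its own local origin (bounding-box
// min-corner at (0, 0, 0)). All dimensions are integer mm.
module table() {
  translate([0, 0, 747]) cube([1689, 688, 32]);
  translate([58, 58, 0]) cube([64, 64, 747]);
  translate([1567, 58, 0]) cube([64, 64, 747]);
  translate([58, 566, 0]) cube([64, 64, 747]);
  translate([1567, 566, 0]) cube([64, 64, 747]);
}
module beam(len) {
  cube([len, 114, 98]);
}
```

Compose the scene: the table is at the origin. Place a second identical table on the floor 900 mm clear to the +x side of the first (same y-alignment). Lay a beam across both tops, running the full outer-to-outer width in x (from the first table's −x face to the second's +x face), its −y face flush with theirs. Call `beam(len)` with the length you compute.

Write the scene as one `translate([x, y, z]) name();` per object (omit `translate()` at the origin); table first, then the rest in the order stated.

table();
translate([2589, 0, 0]) table();
translate([0, 0, 779]) beam(4278);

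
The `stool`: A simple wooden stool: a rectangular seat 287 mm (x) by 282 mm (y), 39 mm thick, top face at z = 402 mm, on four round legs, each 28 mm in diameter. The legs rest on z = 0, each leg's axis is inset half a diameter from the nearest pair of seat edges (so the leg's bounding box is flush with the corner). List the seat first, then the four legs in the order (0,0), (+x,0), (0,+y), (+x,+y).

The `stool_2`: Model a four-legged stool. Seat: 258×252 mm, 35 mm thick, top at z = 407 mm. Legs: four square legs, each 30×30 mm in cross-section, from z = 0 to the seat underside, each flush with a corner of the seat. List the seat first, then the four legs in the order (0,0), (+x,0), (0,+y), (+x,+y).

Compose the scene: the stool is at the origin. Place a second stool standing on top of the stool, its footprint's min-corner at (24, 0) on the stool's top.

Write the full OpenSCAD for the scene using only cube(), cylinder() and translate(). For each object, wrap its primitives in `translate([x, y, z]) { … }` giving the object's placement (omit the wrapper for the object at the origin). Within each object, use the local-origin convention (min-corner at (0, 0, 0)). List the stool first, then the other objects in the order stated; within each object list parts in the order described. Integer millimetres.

translate([0, 0, 363]) cube([287, 282, 39]);
translate([14, 14, 0]) cylinder(h = 363, r = 14);
translate([273, 14, 0]) cylinder(h = 363, r = 14);
translate([14, 268, 0]) cylinder(h = 363, r = 14);
translate([273, 268, 0]) cylinder(h = 363, r = 14);
translate([24, 0, 402]) {
  translate([0, 0, 372]) cube([258, 252, 35]);
  cube([30, 30, 372]);
  translate([228, 0, 0]) cube([30, 30, 372]);
  translate([0, 222, 0]) cube([30, 30, 372]);
  translate([228, 222, 0]) cube([30, 30, 372]);
}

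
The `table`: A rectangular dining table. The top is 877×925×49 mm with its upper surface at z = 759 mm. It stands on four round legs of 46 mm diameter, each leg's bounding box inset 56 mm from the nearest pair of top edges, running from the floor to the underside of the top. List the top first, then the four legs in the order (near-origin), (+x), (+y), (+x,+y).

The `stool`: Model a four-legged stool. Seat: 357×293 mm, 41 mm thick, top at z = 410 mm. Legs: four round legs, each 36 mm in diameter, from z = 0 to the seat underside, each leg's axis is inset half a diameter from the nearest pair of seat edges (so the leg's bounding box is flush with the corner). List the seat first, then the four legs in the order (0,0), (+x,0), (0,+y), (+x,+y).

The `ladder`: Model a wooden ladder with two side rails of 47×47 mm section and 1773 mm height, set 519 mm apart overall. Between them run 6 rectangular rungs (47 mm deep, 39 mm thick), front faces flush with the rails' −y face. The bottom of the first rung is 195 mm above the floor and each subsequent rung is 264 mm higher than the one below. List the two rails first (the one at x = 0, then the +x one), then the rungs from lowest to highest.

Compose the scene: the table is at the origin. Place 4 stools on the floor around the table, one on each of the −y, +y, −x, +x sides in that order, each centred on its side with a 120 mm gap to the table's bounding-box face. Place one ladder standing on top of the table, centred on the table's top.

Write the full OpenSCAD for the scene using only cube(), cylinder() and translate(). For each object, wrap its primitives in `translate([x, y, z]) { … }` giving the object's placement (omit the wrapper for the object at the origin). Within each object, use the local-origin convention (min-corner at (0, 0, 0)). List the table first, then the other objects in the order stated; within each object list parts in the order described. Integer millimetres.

translate([0, 0, 710]) cube([877, 925, 49]);
translate([79, 79, 0]) cylinder(h = 710, r = 23);
translate([798, 79, 0]) cylinder(h = 710, r = 23);
translate([79, 846, 0]) cylinder(h = 710, r = 23);
translate([798, 846, 0]) cylinder(h = 710, r = 23);
translate([260, -413, 0]) {
  translate([0, 0, 369]) cube([357, 293, 41]);
  translate([18, 18, 0]) cylinder(h = 369, r = 18);
  translate([339, 18, 0]) cylinder(h = 369, r = 18);
  translate([18, 275, 0]) cylinder(h = 369, r = 18);
  translate([339, 275, 0]) cylinder(h = 369, r = 18);
}
translate([260, 1045, 0]) {
  translate([0, 0, 369]) cube([357, 293, 41]);
  translate([18, 18, 0]) cylinder(h = 369, r = 18);
  translate([339, 18, 0]) cylinder(h = 369, r = 18);
  translate([18, 275, 0]) cylinder(h = 369, r = 18);
  translate([339, 275, 0]) cylinder(h = 369, r = 18);
}
translate([-477, 316, 0]) {
  translate([0, 0, 369]) cube([357, 293, 41]);
  translate([18, 18, 0]) cylinder(h = 369, r = 18);
  translate([339, 18, 0]) cylinder(h = 369, r = 18);
  translate([18, 275, 0]) cylinder(h = 369, r = 18);
  translate([339, 275, 0]) cylinder(h = 369, r = 18);
}
translate([997, 316, 0]) {
  translate([0, 0, 369]) cube([357, 293, 41]);
  translate([18, 18, 0]) cylinder(h = 369, r = 18);
  translate([339, 18, 0]) cylinder(h = 369, r = 18);
  translate([18, 275, 0]) cylinder(h = 369, r = 18);
  translate([339, 275, 0]) cylinder(h = 369, r = 18);
}
translate([179, 439, 759]) {
  cube([47, 47, 1773]);
  translate([472, 0, 0]) cube([47, 47, 1773]);
  translate([47, 0, 195]) cube([425, 47, 39]);
  translate([47, 0, 459]) cube([425, 47, 39]);
  translate([47, 0, 723]) cube([425, 47, 39]);
  translate([47, 0, 987]) cube([425, 47, 39]);
  translate([47, 0, 1251]) cube([425, 47, 39]);
  translate([47, 0, 1515]) cube([425, 47, 39]);
}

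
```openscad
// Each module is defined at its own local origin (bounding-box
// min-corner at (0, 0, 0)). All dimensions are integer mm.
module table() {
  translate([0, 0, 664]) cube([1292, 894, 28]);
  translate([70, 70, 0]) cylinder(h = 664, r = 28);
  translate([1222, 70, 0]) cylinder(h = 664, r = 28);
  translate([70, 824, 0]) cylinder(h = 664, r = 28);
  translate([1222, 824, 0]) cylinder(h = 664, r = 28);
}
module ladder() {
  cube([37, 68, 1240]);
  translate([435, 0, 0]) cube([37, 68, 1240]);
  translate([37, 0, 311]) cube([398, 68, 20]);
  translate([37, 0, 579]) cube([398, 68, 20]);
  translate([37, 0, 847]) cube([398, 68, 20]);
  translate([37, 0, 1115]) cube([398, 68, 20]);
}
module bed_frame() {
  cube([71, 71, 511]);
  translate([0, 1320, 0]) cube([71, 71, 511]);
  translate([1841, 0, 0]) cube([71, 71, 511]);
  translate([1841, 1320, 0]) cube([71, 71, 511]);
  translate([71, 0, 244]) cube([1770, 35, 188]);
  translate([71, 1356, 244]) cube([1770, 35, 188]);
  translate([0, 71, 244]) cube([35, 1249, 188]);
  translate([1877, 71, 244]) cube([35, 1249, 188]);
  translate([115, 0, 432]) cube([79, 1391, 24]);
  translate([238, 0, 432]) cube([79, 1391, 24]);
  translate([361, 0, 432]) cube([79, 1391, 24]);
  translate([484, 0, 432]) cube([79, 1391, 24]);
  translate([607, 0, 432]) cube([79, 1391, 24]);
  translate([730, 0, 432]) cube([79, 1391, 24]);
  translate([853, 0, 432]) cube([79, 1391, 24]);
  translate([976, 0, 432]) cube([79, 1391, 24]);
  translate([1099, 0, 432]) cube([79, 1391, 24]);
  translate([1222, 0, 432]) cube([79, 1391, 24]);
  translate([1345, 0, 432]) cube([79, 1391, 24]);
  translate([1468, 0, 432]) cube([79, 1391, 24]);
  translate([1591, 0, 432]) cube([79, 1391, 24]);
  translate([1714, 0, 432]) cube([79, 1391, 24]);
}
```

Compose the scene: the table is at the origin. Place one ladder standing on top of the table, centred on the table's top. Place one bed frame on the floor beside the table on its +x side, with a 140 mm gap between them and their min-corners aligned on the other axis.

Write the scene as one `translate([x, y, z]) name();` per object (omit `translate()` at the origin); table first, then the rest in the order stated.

table();
translate([410, 413, 692]) ladder();
translate([1432, 0, 0]) bed_frame();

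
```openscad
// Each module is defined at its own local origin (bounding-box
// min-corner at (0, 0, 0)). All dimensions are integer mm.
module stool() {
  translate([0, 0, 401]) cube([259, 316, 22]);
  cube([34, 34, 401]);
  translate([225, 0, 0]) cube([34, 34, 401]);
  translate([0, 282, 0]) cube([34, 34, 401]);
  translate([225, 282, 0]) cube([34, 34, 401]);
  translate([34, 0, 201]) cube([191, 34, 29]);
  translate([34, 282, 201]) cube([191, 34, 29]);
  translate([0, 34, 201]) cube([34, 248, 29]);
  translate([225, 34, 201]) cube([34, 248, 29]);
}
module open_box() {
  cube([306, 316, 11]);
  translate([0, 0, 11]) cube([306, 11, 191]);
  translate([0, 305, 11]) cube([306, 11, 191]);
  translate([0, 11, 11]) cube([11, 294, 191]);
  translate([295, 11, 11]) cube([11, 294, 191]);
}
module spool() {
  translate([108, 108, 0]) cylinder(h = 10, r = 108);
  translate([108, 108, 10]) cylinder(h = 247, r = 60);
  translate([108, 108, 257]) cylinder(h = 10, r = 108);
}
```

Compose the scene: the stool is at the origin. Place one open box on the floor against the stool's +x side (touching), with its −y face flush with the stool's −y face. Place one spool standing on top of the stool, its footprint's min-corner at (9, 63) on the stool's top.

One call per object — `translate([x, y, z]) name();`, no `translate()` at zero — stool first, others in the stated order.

stool();
translate([259, 0, 0]) open_box();
translate([9, 63, 423]) spool();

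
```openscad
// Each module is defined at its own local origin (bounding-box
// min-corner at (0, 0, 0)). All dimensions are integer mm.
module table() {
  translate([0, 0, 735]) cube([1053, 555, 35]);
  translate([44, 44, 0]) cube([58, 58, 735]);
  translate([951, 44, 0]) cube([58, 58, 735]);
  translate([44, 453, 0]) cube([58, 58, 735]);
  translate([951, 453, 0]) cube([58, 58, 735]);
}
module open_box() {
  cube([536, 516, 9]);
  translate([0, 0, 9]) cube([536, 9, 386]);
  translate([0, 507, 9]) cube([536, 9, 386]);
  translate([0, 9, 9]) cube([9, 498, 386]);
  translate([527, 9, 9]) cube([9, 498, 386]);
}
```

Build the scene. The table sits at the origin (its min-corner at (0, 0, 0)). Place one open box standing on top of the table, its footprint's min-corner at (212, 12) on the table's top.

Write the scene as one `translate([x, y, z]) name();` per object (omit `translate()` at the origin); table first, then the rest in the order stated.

table();
translate([212, 12, 770]) open_box();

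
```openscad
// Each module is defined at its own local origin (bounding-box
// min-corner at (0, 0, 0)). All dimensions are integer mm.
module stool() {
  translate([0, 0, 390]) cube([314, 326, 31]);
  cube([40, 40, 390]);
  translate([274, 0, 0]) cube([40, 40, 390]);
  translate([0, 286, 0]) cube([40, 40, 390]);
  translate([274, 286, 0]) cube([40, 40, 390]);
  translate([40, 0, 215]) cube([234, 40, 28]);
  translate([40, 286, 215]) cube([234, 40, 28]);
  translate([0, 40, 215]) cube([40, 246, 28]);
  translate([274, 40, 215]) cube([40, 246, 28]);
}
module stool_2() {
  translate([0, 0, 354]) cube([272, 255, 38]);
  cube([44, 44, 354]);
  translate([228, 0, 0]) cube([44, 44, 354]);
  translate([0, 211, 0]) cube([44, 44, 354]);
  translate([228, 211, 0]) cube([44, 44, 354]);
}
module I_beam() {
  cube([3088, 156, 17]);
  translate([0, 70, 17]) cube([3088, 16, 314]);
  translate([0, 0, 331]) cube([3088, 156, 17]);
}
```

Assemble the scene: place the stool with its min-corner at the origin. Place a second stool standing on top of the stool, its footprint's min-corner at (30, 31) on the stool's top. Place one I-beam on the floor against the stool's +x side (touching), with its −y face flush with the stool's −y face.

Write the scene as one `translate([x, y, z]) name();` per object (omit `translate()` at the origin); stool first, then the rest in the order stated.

stool();
translate([30, 31, 421]) stool_2();
translate([314, 0, 0]) I_beam();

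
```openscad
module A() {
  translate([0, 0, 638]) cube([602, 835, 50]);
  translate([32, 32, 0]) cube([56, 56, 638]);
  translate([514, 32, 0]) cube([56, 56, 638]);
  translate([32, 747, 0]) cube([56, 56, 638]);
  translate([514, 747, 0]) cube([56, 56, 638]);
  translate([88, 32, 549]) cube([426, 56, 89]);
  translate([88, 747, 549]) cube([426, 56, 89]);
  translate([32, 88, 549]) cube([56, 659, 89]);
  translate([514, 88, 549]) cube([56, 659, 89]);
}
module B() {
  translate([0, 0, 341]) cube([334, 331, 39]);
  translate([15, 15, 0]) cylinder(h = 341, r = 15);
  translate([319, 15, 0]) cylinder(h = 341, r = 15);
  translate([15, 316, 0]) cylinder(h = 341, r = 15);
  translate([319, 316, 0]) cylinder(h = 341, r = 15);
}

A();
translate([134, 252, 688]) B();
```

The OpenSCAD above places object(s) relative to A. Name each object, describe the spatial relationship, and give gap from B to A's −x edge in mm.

A is a table. B is a stool. The stool is on top of the table, centred. The gap from the stool to the table's −x edge is 134 mm.

The stool's min-x is at 134; the table's min-x is 0; gap = 134 mm.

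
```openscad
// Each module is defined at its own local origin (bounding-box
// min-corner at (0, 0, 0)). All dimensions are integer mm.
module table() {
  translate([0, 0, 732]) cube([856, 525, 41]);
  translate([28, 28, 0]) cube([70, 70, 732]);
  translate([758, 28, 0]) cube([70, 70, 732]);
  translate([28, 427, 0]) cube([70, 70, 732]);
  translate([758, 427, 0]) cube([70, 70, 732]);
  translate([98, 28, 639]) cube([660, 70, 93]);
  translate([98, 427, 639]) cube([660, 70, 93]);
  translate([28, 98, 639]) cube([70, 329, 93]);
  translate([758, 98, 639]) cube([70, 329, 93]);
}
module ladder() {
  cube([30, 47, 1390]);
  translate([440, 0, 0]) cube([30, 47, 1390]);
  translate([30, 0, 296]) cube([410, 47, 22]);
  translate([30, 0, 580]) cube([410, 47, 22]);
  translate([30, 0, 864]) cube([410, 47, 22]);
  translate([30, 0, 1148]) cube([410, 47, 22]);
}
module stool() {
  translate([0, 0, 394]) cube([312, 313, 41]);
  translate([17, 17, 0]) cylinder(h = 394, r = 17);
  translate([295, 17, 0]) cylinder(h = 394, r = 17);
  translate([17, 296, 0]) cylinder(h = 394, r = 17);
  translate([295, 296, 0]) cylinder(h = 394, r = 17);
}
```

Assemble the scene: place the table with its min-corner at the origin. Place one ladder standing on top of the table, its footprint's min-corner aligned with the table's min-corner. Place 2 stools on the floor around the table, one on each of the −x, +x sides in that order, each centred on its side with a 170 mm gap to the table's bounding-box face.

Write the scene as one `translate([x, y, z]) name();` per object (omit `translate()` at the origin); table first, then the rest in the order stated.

table();
translate([0, 0, 773]) ladder();
translate([-482, 106, 0]) stool();
translate([1026, 106, 0]) stool();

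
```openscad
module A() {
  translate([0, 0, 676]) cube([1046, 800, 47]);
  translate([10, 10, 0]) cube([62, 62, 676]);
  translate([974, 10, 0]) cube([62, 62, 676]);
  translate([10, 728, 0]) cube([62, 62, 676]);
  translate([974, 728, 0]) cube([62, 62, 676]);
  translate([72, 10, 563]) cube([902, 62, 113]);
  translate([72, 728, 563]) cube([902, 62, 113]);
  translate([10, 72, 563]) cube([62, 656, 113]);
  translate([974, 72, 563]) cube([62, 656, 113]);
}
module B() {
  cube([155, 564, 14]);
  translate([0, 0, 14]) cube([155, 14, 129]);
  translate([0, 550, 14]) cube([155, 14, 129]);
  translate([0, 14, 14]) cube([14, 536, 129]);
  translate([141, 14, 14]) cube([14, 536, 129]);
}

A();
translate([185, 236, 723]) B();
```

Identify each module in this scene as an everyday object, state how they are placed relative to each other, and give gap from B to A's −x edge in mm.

The open box's min-x is at 185; the table's min-x is 0; gap = 185 mm.

A is a table. B is an open box. The open box is on top of the table. The gap from the open box to the table's −x edge is 185 mm.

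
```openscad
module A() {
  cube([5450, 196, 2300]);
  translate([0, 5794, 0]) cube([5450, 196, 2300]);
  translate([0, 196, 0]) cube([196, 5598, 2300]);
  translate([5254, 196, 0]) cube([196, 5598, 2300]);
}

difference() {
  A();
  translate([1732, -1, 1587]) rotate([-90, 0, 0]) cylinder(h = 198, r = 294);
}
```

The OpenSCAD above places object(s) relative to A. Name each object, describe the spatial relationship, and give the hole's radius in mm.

The subtracted cylinder has r = 294 mm.

A is a house frame. The house frame has a circular hole through its front wall. The hole's radius is 294 mm.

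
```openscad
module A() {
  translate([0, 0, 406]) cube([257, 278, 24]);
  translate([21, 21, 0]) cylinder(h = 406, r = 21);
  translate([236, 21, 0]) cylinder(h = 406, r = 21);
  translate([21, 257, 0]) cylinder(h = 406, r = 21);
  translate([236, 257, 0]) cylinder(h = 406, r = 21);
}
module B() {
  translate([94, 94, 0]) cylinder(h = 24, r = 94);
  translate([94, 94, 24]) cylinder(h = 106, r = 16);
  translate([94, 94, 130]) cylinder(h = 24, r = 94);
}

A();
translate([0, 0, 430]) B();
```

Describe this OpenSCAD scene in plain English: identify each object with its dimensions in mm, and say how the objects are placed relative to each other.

A is a four-legged stool. The seat is a 257×278×24 mm slab whose top surface is at z = 430 mm; four round legs, each 42 mm in diameter, run from the floor (z = 0) to the underside of the seat, each leg's axis is inset half a diameter from the nearest pair of seat edges (so the leg's bounding box is flush with the corner).

B is a spool: two coaxial disc flanges of radius 94 mm and thickness 24 mm, joined by a core cylinder of radius 16 mm and height 106 mm. The lower flange rests on z = 0 and the three cylinders share a vertical axis.

The spool is on top of the stool.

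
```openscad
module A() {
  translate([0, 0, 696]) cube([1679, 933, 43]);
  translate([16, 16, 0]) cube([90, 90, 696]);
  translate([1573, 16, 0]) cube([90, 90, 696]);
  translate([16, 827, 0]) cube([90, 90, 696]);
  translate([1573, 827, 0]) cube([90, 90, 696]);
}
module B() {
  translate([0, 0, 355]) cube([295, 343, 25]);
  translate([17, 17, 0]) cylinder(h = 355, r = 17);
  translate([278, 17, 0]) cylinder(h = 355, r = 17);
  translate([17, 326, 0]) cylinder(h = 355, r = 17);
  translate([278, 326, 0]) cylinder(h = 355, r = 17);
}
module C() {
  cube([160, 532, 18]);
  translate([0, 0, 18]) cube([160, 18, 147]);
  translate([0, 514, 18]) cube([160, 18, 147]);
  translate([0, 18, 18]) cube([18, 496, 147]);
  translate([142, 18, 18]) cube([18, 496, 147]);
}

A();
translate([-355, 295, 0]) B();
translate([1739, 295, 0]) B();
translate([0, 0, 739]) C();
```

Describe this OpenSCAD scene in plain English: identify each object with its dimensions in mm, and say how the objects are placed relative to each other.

A is a table: top 1679 mm (x) × 933 mm (y), 43 mm thick, upper face at z = 739 mm, on four 90×90 mm square legs, each inset 16 mm from the nearest pair of top edges, running from z = 0 to the bottom of the top.

B is a four-legged stool. The seat is a 295×343×25 mm slab whose top surface is at z = 380 mm; four round legs, each 34 mm in diameter, run from the floor (z = 0) to the underside of the seat, each leg's axis is inset half a diameter from the nearest pair of seat edges (so the leg's bounding box is flush with the corner).

C is an open-topped rectangular box: outside dimensions 160×532×165 mm, with a uniform wall and base thickness of 18 mm. The base is a full 160×532 slab on the floor; four walls sit on top of the base. The front and back walls (the −y and +y sides) span the full width; the two side walls fit between them.

Two stools sit around the table at the −x, +x sides. The open box is on top of the table.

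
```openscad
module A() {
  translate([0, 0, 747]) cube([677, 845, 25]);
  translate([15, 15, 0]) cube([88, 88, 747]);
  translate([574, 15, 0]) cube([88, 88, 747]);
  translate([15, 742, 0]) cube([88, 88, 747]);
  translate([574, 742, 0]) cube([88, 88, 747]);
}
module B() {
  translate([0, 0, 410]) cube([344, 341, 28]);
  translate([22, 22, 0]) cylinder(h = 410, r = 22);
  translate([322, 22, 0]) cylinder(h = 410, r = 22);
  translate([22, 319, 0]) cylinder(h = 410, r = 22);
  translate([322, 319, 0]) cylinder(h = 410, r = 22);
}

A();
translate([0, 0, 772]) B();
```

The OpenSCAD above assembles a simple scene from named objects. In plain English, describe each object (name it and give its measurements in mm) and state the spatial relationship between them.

A is a rectangular dining table. The top is 677×845×25 mm with its upper surface at z = 772 mm. It stands on four 88×88 mm square legs, each inset 15 mm from the nearest pair of top edges, running from the floor to the underside of the top.

B is a four-legged stool. The seat is 344×341 mm, 28 mm thick, top at z = 438 mm. It stands on four round legs, each 44 mm in diameter, from z = 0 to the seat underside, each leg's axis is inset half a diameter from the nearest pair of seat edges (so the leg's bounding box is flush with the corner).

The stool is on top of the table.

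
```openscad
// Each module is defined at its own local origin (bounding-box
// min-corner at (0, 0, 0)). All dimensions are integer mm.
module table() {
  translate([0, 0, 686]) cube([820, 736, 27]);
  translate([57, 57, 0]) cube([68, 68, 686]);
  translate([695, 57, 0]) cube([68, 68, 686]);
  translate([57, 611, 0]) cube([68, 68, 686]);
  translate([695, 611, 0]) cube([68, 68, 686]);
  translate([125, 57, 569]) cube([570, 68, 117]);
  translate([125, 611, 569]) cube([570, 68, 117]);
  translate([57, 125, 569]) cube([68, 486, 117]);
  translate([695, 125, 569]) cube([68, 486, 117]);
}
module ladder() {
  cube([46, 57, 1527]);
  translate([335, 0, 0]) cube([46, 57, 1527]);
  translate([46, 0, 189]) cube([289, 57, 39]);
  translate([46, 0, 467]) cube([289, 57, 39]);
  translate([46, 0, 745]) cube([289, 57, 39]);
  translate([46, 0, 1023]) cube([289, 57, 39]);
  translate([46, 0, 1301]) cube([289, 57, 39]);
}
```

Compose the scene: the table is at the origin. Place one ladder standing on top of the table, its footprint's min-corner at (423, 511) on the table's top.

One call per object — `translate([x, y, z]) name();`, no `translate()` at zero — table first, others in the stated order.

table();
translate([423, 511, 713]) ladder();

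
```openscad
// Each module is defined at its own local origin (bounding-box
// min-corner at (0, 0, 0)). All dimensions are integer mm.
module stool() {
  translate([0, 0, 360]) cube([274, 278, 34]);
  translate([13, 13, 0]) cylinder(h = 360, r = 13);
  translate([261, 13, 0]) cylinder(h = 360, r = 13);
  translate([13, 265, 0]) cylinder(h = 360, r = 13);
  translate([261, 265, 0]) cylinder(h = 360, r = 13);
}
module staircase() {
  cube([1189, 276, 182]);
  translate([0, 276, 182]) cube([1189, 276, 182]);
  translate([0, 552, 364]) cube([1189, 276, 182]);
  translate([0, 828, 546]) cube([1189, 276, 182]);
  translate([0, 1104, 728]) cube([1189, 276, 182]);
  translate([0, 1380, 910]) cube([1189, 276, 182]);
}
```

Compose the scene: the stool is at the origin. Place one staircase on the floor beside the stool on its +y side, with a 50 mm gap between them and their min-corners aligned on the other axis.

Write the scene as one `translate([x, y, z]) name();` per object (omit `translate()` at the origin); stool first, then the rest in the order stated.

stool();
translate([0, 328, 0]) staircase();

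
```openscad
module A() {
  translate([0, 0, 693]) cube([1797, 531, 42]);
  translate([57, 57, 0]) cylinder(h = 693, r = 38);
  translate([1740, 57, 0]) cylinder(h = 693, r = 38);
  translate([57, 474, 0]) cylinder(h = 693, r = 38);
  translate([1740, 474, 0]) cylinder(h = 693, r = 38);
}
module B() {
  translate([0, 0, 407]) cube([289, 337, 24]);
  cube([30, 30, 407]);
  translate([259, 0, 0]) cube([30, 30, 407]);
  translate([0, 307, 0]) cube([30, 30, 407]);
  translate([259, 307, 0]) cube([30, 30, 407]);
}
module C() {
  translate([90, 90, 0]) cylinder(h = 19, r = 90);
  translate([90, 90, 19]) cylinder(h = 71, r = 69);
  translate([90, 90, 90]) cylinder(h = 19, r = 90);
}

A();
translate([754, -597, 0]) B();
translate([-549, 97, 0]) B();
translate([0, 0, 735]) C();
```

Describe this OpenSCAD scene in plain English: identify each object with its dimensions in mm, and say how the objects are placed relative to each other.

A is a table: top 1797 mm (x) × 531 mm (y), 42 mm thick, upper face at z = 735 mm, on four round legs of 76 mm diameter, each leg's bounding box inset 19 mm from the nearest pair of top edges, running from z = 0 to the bottom of the top.

B is a simple wooden stool: a rectangular seat 289 mm (x) by 337 mm (y), 24 mm thick, top face at z = 431 mm, on four square legs, each 30×30 mm in cross-section. The legs rest on z = 0, each flush with a corner of the seat.

C is a spool: two coaxial disc flanges of radius 90 mm and thickness 19 mm, joined by a core cylinder of radius 69 mm and height 71 mm. The lower flange rests on z = 0 and the three cylinders share a vertical axis.

Two stools sit around the table at the −y, −x sides. The spool is on top of the table.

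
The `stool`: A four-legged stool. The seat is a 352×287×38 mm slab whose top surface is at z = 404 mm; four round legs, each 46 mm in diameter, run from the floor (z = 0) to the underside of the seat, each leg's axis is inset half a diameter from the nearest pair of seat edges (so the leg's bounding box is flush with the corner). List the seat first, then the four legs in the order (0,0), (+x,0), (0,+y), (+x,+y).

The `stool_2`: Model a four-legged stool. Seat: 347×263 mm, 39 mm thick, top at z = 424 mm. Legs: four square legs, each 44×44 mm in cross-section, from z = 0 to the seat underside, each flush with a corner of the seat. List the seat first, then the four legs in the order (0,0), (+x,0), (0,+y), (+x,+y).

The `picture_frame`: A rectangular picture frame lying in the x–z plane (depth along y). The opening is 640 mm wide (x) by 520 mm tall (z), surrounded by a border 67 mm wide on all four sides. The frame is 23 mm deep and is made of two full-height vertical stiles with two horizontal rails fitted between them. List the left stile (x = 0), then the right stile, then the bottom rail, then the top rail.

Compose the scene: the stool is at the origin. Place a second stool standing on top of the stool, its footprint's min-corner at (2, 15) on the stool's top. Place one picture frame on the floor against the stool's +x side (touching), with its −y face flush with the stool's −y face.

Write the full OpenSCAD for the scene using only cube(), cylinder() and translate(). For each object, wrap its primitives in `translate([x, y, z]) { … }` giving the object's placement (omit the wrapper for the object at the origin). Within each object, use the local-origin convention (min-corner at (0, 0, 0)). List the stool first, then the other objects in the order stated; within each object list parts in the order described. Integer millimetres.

translate([0, 0, 366]) cube([352, 287, 38]);
translate([23, 23, 0]) cylinder(h = 366, r = 23);
translate([329, 23, 0]) cylinder(h = 366, r = 23);
translate([23, 264, 0]) cylinder(h = 366, r = 23);
translate([329, 264, 0]) cylinder(h = 366, r = 23);
translate([2, 15, 404]) {
  translate([0, 0, 385]) cube([347, 263, 39]);
  cube([44, 44, 385]);
  translate([303, 0, 0]) cube([44, 44, 385]);
  translate([0, 219, 0]) cube([44, 44, 385]);
  translate([303, 219, 0]) cube([44, 44, 385]);
}
translate([352, 0, 0]) {
  cube([67, 23, 654]);
  translate([707, 0, 0]) cube([67, 23, 654]);
  translate([67, 0, 0]) cube([640, 23, 67]);
  translate([67, 0, 587]) cube([640, 23, 67]);
}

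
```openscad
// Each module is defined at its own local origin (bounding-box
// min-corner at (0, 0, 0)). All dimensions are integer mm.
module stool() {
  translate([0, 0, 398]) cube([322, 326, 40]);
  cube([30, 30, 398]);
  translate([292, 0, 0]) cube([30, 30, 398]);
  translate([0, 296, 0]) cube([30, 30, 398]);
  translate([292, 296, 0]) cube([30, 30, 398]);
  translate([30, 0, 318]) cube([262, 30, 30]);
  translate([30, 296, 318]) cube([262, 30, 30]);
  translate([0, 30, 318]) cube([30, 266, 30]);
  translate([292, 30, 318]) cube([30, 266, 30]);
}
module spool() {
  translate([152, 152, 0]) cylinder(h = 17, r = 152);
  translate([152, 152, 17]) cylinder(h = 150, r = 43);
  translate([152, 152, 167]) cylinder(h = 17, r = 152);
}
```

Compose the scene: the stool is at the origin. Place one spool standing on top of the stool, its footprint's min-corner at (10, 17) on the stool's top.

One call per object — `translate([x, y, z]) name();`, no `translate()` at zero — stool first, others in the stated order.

stool();
translate([10, 17, 438]) spool();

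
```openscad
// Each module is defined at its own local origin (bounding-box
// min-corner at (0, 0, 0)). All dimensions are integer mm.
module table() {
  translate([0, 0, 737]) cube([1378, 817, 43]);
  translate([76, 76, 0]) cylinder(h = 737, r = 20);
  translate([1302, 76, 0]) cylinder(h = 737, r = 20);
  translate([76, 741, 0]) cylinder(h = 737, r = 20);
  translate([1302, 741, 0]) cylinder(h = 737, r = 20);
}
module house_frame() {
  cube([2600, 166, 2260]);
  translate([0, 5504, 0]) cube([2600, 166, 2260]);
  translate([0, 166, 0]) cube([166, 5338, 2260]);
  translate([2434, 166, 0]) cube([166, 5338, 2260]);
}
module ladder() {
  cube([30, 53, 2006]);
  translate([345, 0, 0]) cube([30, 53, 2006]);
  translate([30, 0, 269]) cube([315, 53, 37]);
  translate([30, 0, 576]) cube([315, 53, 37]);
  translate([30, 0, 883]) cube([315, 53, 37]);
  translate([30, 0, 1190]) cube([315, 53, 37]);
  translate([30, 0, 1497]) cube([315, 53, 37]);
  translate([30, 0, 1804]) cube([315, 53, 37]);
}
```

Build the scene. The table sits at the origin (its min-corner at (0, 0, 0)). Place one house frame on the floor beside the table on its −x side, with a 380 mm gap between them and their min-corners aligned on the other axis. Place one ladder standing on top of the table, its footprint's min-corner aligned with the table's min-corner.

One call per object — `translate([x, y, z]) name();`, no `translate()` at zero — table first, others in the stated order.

table();
translate([-2980, 0, 0]) house_frame();
translate([0, 0, 780]) ladder();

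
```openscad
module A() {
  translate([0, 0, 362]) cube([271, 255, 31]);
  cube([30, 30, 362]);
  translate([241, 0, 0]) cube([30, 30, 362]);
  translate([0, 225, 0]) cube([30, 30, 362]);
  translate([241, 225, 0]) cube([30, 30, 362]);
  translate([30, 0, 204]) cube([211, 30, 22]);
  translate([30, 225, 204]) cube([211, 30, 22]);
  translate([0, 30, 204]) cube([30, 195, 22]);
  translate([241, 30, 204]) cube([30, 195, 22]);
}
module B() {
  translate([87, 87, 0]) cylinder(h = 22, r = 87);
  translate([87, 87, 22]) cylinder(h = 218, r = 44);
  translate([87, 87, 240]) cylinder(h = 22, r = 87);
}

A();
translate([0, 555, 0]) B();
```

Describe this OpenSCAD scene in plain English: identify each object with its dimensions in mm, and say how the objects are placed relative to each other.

A is a four-legged stool. The seat is 271×255 mm, 31 mm thick, top at z = 393 mm. It stands on four square legs, each 30×30 mm in cross-section, from z = 0 to the seat underside, each flush with a corner of the seat. Four stretchers, 30 mm wide and 22 mm tall, connect adjacent legs with their undersides at z = 204 mm, each running between the inner faces of the legs it joins and aligned with the legs' outer faces on the other axis.

B is a spool: two coaxial disc flanges of radius 87 mm and thickness 22 mm, joined by a core cylinder of radius 44 mm and height 218 mm. The lower flange rests on z = 0 and the three cylinders share a vertical axis.

The spool is on the floor beside the stool on its +y side.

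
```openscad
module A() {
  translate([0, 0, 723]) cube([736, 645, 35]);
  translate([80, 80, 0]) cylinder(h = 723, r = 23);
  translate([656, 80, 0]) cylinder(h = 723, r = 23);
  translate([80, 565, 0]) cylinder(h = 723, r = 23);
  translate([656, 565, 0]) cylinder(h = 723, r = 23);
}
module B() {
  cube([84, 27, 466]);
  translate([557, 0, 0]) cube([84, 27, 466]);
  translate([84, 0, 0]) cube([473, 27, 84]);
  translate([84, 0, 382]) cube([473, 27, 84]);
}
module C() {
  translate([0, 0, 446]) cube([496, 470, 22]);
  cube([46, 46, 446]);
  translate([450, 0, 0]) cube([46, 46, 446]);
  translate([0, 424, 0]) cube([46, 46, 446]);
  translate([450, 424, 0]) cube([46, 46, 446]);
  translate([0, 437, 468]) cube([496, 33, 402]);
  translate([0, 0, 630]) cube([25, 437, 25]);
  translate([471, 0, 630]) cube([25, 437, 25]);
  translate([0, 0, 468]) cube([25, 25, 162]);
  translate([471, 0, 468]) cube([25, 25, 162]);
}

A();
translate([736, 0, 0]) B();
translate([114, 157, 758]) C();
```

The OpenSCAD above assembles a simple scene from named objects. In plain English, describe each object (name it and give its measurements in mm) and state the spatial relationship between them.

A is a table: top 736 mm (x) × 645 mm (y), 35 mm thick, upper face at z = 758 mm, on four round legs of 46 mm diameter, each leg's bounding box inset 57 mm from the nearest pair of top edges, running from z = 0 to the bottom of the top.

B is a rectangular picture frame lying in the x–z plane (depth along y). The opening is 473 mm wide (x) by 298 mm tall (z), surrounded by a border 84 mm wide on all four sides. The frame is 27 mm deep and is made of two full-height vertical stiles with two horizontal rails fitted between them.

C is a chair: 496×470 mm seat, 22 mm thick, top at z = 468 mm, on four 46 mm square corner legs flush with the seat edges. A 33 mm thick backrest slab spans the full seat width, extending 402 mm above the seat top, its back face flush with the seat's +y edge. Two armrests of 25×25 mm section run along each side from the seat's front edge to the front of the backrest, top faces 187 mm above the seat top and outer faces flush with the seat's x-edges; a 25×25 mm post under the front of each armrest stands on the seat at the front corner.

The picture frame is against the table's +x side, with their −y faces flush. The chair is on top of the table.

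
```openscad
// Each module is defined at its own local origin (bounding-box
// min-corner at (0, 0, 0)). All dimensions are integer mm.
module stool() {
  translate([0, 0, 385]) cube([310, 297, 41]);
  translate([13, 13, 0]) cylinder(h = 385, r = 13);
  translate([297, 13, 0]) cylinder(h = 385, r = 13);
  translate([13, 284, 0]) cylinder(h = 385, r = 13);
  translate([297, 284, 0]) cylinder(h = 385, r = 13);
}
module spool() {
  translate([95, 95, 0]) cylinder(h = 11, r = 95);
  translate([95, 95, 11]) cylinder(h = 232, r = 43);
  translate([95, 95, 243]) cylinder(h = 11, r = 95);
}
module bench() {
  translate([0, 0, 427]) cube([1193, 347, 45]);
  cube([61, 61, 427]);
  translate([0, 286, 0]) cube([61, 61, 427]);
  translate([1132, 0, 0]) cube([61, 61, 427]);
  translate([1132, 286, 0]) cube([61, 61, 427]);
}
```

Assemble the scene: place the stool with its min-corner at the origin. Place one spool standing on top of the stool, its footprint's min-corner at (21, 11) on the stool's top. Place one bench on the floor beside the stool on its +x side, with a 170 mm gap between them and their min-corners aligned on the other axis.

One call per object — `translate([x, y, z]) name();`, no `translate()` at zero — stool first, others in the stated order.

stool();
translate([21, 11, 426]) spool();
translate([480, 0, 0]) bench();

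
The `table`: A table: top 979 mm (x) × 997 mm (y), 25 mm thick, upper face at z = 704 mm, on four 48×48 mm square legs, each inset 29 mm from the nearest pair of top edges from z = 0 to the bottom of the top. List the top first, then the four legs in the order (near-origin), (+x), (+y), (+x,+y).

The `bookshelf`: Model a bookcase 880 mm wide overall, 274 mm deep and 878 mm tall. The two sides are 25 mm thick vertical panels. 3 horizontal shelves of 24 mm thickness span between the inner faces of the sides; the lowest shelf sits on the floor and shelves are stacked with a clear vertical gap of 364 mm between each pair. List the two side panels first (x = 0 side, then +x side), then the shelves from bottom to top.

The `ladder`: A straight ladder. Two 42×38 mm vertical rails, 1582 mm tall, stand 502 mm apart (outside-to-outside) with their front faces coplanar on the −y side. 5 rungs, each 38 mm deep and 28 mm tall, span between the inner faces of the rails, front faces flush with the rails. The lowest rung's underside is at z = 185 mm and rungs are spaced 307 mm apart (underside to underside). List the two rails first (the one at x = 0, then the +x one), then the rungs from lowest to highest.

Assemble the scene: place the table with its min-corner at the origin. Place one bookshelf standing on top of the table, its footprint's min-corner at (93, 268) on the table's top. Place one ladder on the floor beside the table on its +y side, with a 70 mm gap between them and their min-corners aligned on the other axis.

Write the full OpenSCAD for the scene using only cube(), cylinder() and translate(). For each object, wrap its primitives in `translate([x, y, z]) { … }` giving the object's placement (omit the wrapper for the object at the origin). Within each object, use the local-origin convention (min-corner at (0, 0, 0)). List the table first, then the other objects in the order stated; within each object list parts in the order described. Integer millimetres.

translate([0, 0, 679]) cube([979, 997, 25]);
translate([29, 29, 0]) cube([48, 48, 679]);
translate([902, 29, 0]) cube([48, 48, 679]);
translate([29, 920, 0]) cube([48, 48, 679]);
translate([902, 920, 0]) cube([48, 48, 679]);
translate([93, 268, 704]) {
  cube([25, 274, 878]);
  translate([855, 0, 0]) cube([25, 274, 878]);
  translate([25, 0, 0]) cube([830, 274, 24]);
  translate([25, 0, 388]) cube([830, 274, 24]);
  translate([25, 0, 776]) cube([830, 274, 24]);
}
translate([0, 1067, 0]) {
  cube([42, 38, 1582]);
  translate([460, 0, 0]) cube([42, 38, 1582]);
  translate([42, 0, 185]) cube([418, 38, 28]);
  translate([42, 0, 492]) cube([418, 38, 28]);
  translate([42, 0, 799]) cube([418, 38, 28]);
  translate([42, 0, 1106]) cube([418, 38, 28]);
  translate([42, 0, 1413]) cube([418, 38, 28]);
}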